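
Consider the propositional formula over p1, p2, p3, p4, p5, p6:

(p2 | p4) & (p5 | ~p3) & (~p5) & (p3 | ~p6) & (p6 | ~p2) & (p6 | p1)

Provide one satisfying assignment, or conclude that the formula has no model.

p1: 1, p2: 0, p3: 0, p4: 1, p5: 0, p6: 0

Unit clause (~p5) forces p5 = 0.
Unit clause (~p3) forces p3 = 0.
Unit clause (~p6) forces p6 = 0.
Unit clause (~p2) forces p2 = 0.
Unit clause (p4) forces p4 = 1.
Unit clause (p1) forces p1 = 1.
This assignment satisfies each clause.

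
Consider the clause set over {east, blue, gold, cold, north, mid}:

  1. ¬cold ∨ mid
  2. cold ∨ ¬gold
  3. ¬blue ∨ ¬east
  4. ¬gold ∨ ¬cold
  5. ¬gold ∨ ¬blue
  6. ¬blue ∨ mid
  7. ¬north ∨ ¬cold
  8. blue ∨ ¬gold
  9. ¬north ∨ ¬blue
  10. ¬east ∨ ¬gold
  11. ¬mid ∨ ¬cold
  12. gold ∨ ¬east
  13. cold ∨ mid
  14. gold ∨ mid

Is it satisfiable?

Yes, satisfiable

Branch on cold: set cold = False.
Unit clause (¬gold) forces gold = False.
Unit clause (¬east) forces east = False.
Unit clause (mid) forces mid = True.
Branch on north: set north = False.
No clause remains; blue is free.
A satisfying assignment: east: False, blue: True, gold: False, cold: False, north: False, mid: True.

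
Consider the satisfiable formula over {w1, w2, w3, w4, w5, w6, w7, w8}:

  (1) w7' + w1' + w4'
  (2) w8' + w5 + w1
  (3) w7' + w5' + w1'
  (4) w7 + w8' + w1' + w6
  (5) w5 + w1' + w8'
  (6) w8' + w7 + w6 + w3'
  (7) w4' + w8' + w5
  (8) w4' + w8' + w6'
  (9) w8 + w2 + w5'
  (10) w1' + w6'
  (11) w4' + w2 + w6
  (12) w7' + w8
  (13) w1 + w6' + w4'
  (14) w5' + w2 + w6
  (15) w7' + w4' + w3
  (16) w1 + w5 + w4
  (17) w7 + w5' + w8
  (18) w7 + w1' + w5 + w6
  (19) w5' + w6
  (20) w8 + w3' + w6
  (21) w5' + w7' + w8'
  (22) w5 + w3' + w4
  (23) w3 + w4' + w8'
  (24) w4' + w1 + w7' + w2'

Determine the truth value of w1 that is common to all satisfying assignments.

Suppose w1 = 1.
From the singleton clause (w6'), w6 = 0.
From the singleton clause (w5'), w5 = 0.
From the singleton clause (w8'), w8 = 0.
From the singleton clause (w7'), w7 = 0.
That conflicts with the unit clause (w7).
So every satisfying assignment has w1 = False.

False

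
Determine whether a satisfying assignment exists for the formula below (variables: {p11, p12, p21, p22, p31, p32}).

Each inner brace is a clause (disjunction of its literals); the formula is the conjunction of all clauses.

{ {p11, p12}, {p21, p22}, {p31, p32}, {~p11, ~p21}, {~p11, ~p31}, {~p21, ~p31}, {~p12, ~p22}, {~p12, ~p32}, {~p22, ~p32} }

No

Try p11 = 1.
The clause (~p21) is unit, so p21 = 0.
The clause (p22) is unit, so p22 = 1.
The clause (~p31) is unit, so p31 = 0.
The clause (p32) is unit, so p32 = 1.
That conflicts with the unit clause (~p32).
Backtrack on p11: now try p11 = 0.
The clause (p12) is unit, so p12 = 1.
The clause (~p22) is unit, so p22 = 0.
The clause (p21) is unit, so p21 = 1.
The clause (~p31) is unit, so p31 = 0.
The clause (p32) is unit, so p32 = 1.
That conflicts with the unit clause (~p32).
Neither p11 = 1 nor p11 = 0 works.
No assignment satisfies every clause.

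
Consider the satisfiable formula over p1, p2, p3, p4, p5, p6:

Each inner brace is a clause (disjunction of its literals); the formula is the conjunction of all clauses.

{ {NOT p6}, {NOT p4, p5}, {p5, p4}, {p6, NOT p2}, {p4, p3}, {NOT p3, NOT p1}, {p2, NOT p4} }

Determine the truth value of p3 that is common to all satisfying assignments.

Suppose p3 = false.
From the singleton clause (NOT p6), p6 = false.
From the singleton clause (NOT p2), p2 = false.
From the singleton clause (p4), p4 = true.
That conflicts with the unit clause (NOT p4).
So every satisfying assignment has p3 = True.

True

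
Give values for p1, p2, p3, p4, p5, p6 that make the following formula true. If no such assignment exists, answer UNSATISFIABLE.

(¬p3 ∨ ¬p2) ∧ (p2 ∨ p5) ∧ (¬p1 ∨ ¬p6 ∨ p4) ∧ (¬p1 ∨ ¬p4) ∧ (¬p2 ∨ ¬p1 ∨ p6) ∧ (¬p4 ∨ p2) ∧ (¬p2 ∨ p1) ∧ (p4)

UNSATISFIABLE

The clause (p4) is unit, so p4 = True.
The clause (¬p1) is unit, so p1 = False.
The clause (p2) is unit, so p2 = True.
Now (¬p2) is unsatisfied and unit — conflict.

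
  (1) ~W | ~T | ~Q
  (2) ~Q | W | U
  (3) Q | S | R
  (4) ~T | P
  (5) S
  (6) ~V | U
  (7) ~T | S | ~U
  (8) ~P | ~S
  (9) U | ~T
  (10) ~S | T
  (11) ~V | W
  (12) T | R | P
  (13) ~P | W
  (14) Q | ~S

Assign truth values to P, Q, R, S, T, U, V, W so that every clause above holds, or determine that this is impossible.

UNSATISFIABLE

(S) alone gives S = 1.
(~P) alone gives P = 0.
(~T) alone gives T = 0.
That conflicts with the unit clause (T).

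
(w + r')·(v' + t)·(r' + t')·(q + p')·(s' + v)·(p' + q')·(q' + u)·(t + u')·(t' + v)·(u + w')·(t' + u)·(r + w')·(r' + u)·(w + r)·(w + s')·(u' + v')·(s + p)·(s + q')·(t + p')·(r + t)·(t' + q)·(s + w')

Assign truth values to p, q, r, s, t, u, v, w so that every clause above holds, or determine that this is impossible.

UNSATISFIABLE

Branch on w: set w = 1.
From the singleton clause (u), u = 1.
From the singleton clause (t), t = 1.
From the singleton clause (r'), r = 0.
But (r) is also a unit clause — contradiction.
Undo w and try w = 0.
From the singleton clause (r'), r = 0.
But (r) is also a unit clause — contradiction.
Neither w = 1 nor w = 0 works.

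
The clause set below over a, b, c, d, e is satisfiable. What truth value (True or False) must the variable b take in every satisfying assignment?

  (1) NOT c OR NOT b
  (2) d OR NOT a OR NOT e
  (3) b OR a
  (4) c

Suppose b = true.
The clause (NOT c) is unit, so c = false.
But (c) is also a unit clause — contradiction.
So every satisfying assignment has b = False.

False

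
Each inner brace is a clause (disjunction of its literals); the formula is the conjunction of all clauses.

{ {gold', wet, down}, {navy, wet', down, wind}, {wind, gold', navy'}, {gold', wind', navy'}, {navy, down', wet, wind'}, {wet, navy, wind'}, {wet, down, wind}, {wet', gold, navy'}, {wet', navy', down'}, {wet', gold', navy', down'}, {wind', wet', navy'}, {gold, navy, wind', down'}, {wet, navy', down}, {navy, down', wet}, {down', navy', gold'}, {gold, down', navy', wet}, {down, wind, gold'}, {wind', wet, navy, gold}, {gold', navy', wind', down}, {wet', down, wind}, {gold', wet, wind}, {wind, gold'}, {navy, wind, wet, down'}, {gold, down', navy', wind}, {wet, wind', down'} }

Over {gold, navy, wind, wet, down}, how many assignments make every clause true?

4

There are 2^5 = 32 truth assignments over (gold, navy, wind, wet, down).
Split on navy. With navy = 1, the clauses containing navy are satisfied and navy' drops from the rest; 0 of the 2^4 = 16 assignments to the other variables satisfy what remains.
With navy = 0, by the same count on the reduced clause set, 4 assignments work.
Total: 0 + 4 = 4.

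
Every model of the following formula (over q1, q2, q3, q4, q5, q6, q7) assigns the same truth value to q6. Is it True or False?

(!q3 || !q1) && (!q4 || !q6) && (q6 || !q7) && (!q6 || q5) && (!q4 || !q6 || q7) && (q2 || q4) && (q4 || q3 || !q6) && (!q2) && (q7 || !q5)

Suppose q6 = true.
From the singleton clause (!q4), q4 = false.
From the singleton clause (q5), q5 = true.
From the singleton clause (q2), q2 = true.
But (!q2) is also a unit clause — contradiction.
So every satisfying assignment has q6 = False.

False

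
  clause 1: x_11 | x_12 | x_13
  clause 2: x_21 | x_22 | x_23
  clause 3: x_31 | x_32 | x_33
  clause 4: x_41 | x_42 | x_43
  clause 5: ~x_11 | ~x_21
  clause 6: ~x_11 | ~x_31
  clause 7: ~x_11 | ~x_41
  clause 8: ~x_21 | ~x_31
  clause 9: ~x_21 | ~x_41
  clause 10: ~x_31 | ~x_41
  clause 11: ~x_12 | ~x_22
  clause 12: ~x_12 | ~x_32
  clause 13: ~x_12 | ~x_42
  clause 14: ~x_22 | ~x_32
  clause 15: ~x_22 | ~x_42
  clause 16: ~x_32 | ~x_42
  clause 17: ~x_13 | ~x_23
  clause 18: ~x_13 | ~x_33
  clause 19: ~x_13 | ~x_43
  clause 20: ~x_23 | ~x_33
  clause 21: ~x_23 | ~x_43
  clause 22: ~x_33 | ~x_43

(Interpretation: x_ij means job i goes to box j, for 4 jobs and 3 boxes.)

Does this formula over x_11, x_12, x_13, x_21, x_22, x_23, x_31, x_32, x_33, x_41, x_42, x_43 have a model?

Suppose x_11 = 0.
Suppose x_12 = 1.
(~x_22) alone gives x_22 = 0.
(~x_32) alone gives x_32 = 0.
(~x_42) alone gives x_42 = 0.
Suppose x_21 = 1.
(~x_31) alone gives x_31 = 0.
(x_33) alone gives x_33 = 1.
(~x_41) alone gives x_41 = 0.
(x_43) alone gives x_43 = 1.
But (~x_43) is also a unit clause — contradiction.
That branch fails; take x_21 = 0 instead.
(x_23) alone gives x_23 = 1.
(~x_13) alone gives x_13 = 0.
(~x_33) alone gives x_33 = 0.
(x_31) alone gives x_31 = 1.
(~x_41) alone gives x_41 = 0.
(x_43) alone gives x_43 = 1.
But (~x_43) is also a unit clause — contradiction.
Either choice for x_21 ends in contradiction.
That branch fails; take x_12 = 0 instead.
(x_13) alone gives x_13 = 1.
(~x_23) alone gives x_23 = 0.
(~x_33) alone gives x_33 = 0.
(~x_43) alone gives x_43 = 0.
Suppose x_21 = 1.
(~x_31) alone gives x_31 = 0.
(x_32) alone gives x_32 = 1.
(~x_41) alone gives x_41 = 0.
(x_42) alone gives x_42 = 1.
But (~x_42) is also a unit clause — contradiction.
That branch fails; take x_21 = 0 instead.
(x_22) alone gives x_22 = 1.
(~x_32) alone gives x_32 = 0.
(x_31) alone gives x_31 = 1.
(~x_41) alone gives x_41 = 0.
(x_42) alone gives x_42 = 1.
But (~x_42) is also a unit clause — contradiction.
Either choice for x_21 ends in contradiction.
Either choice for x_12 ends in contradiction.
That branch fails; take x_11 = 1 instead.
(~x_21) alone gives x_21 = 0.
(~x_31) alone gives x_31 = 0.
(~x_41) alone gives x_41 = 0.
Suppose x_22 = 1.
(~x_12) alone gives x_12 = 0.
(~x_32) alone gives x_32 = 0.
(x_33) alone gives x_33 = 1.
(~x_42) alone gives x_42 = 0.
(x_43) alone gives x_43 = 1.
But (~x_43) is also a unit clause — contradiction.
That branch fails; take x_22 = 0 instead.
(x_23) alone gives x_23 = 1.
(~x_13) alone gives x_13 = 0.
(~x_33) alone gives x_33 = 0.
(x_32) alone gives x_32 = 1.
(~x_12) alone gives x_12 = 0.
(~x_42) alone gives x_42 = 0.
(x_43) alone gives x_43 = 1.
But (~x_43) is also a unit clause — contradiction.
Either choice for x_22 ends in contradiction.
Either choice for x_11 ends in contradiction.
No assignment satisfies every clause.

No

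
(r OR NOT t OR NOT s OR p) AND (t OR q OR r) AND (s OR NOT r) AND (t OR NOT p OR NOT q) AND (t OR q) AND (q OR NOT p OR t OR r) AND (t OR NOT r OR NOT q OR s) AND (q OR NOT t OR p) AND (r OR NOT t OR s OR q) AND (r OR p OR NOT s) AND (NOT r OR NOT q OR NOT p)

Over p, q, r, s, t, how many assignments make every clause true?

There are 2^5 = 32 truth assignments over (p, q, r, s, t).
Split on p. With p = true, the clauses containing p are satisfied and NOT p drops from the rest; 4 of the 2^4 = 16 assignments to the other variables satisfy what remains.
With p = false, by the same count on the reduced clause set, 4 assignments work.
(One model: p=F, q=T, r=F, s=F, t=F.)
Total: 4 + 4 = 8.

8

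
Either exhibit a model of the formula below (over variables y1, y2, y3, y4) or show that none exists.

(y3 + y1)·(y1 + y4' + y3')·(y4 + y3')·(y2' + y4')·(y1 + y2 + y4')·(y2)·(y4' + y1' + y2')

Unit clause (y2) forces y2 = 1.
Unit clause (y4') forces y4 = 0.
Unit clause (y3') forces y3 = 0.
Unit clause (y1) forces y1 = 1.
All clauses are satisfied.

y1: 1, y2: 1, y3: 0, y4: 0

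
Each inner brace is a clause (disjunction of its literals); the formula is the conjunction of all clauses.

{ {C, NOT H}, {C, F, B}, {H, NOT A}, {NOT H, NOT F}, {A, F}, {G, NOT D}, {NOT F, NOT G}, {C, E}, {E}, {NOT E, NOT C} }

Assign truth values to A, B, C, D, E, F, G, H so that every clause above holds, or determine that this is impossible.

From the singleton clause (E), E = true.
From the singleton clause (NOT C), C = false.
From the singleton clause (NOT H), H = false.
From the singleton clause (NOT A), A = false.
From the singleton clause (F), F = true.
From the singleton clause (NOT G), G = false.
From the singleton clause (NOT D), D = false.
All clauses hold; B can take either value.

A=false; B=false; C=false; D=false; E=true; F=true; G=false; H=false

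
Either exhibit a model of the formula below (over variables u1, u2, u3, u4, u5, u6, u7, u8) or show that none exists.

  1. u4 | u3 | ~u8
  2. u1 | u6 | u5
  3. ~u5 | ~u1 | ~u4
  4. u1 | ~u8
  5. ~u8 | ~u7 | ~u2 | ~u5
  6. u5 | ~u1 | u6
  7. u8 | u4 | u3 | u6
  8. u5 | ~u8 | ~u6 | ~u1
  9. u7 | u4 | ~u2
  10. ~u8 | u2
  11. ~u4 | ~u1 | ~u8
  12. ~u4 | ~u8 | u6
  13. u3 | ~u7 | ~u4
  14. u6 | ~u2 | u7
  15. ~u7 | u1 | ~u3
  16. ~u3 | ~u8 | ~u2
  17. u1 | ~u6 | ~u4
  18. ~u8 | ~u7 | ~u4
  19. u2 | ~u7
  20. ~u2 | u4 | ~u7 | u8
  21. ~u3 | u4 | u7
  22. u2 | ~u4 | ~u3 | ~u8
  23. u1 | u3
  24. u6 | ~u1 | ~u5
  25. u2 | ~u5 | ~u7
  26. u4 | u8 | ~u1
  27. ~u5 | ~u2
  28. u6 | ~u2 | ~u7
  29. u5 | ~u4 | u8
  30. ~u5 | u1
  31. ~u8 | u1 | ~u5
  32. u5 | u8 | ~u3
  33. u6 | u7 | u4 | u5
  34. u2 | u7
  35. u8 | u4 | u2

Branch on u1: set u1 = 1.
Branch on u5: set u5 = 0.
The clause (u6) is unit, so u6 = 1.
The clause (~u8) is unit, so u8 = 0.
The clause (u4) is unit, so u4 = 1.
But (~u4) is also a unit clause — contradiction.
Undo u5 and try u5 = 1.
The clause (~u4) is unit, so u4 = 0.
The clause (u6) is unit, so u6 = 1.
The clause (u8) is unit, so u8 = 1.
The clause (u3) is unit, so u3 = 1.
The clause (u2) is unit, so u2 = 1.
But (~u2) is also a unit clause — contradiction.
Both values of u5 lead to a conflict.
Undo u1 and try u1 = 0.
The clause (~u8) is unit, so u8 = 0.
The clause (u3) is unit, so u3 = 1.
The clause (~u7) is unit, so u7 = 0.
The clause (u4) is unit, so u4 = 1.
The clause (~u6) is unit, so u6 = 0.
The clause (u5) is unit, so u5 = 1.
But (~u5) is also a unit clause — contradiction.
Both values of u1 lead to a conflict.

UNSATISFIABLE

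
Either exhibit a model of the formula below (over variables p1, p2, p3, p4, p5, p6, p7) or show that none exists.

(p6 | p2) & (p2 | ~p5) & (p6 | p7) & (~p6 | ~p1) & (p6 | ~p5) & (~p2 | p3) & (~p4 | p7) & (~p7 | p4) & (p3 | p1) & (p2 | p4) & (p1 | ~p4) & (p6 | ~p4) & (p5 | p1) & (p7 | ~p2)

Try p6 = 1.
(~p1) alone gives p1 = 0.
(p3) alone gives p3 = 1.
(~p4) alone gives p4 = 0.
(~p7) alone gives p7 = 0.
(p2) alone gives p2 = 1.
That conflicts with the unit clause (~p2).
So p6 must be the other value — set p6 = 0.
(p2) alone gives p2 = 1.
(p7) alone gives p7 = 1.
(~p5) alone gives p5 = 0.
(p3) alone gives p3 = 1.
(p4) alone gives p4 = 1.
That conflicts with the unit clause (~p4).
Neither p6 = 1 nor p6 = 0 works.

UNSATISFIABLE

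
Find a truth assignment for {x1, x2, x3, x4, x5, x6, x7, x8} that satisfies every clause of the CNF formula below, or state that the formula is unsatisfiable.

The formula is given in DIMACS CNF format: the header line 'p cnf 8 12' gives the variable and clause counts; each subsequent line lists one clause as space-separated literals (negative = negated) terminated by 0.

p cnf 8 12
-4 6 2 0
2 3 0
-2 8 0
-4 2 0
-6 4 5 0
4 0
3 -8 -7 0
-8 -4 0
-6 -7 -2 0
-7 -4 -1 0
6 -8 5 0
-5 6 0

UNSATISFIABLE

The clause (x4) is unit, so x4 = True.
The clause (x2) is unit, so x2 = True.
The clause (x8) is unit, so x8 = True.
Now (¬x8) is unsatisfied and unit — conflict.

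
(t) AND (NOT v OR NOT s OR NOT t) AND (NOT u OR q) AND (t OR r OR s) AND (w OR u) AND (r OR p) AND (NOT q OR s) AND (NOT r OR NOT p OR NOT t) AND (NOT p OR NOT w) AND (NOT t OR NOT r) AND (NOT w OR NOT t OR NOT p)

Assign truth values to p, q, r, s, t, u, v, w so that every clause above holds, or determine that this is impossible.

p ↦ true, q ↦ true, r ↦ false, s ↦ true, t ↦ true, u ↦ true, v ↦ false, w ↦ false

Unit clause (t) forces t = true.
Unit clause (NOT r) forces r = false.
Unit clause (p) forces p = true.
Unit clause (NOT w) forces w = false.
Unit clause (u) forces u = true.
Unit clause (q) forces q = true.
Unit clause (s) forces s = true.
Unit clause (NOT v) forces v = false.
This assignment satisfies each clause.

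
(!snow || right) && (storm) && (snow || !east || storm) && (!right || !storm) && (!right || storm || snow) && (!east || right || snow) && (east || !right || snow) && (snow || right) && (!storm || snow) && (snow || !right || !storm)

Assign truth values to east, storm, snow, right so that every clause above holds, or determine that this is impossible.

UNSATISFIABLE

(storm) alone gives storm = true.
(!right) alone gives right = false.
(!snow) alone gives snow = false.
That conflicts with the unit clause (snow).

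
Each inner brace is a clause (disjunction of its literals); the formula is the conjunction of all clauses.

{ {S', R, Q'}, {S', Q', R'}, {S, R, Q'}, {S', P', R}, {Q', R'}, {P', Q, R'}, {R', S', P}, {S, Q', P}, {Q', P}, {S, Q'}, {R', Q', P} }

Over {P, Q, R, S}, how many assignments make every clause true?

There are 2^4 = 16 truth assignments over (P, Q, R, S).
Check each against the 11 clauses (columns in the order P, Q, R, S):
  F F F F  ✓ satisfies all
  F F F T  ✓ satisfies all
  F F T F  ✓ satisfies all
  F F T T  ✗ fails (R' + S' + P)
  F T F F  ✗ fails (S + R + Q')
  F T F T  ✗ fails (S' + R + Q')
  F T T F  ✗ fails (Q' + R')
  F T T T  ✗ fails (S' + Q' + R')
  T F F F  ✓ satisfies all
  T F F T  ✗ fails (S' + P' + R)
  T F T F  ✗ fails (P' + Q + R')
  T F T T  ✗ fails (P' + Q + R')
  T T F F  ✗ fails (S + R + Q')
  T T F T  ✗ fails (S' + R + Q')
  T T T F  ✗ fails (Q' + R')
  T T T T  ✗ fails (S' + Q' + R')
4 of the 16 rows are models.

4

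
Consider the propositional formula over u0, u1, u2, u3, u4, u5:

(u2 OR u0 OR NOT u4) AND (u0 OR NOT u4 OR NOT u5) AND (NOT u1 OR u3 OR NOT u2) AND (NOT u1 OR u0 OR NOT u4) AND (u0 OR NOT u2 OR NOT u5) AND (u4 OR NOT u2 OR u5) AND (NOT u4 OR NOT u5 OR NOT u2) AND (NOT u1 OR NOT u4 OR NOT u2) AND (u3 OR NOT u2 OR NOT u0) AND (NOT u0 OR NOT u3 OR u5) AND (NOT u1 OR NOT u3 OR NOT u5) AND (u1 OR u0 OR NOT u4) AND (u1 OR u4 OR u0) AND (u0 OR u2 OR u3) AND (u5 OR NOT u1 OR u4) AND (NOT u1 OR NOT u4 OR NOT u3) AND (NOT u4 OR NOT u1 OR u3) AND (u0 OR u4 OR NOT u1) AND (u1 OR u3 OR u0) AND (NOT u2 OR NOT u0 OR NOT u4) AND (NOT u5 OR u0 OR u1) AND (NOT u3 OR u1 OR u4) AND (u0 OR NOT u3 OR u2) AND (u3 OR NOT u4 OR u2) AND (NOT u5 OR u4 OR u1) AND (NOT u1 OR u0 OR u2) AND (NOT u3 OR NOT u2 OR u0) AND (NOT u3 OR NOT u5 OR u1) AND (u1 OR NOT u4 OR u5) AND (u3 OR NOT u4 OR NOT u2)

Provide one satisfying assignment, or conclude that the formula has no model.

u0: true, u1: true, u2: false, u3: false, u4: false, u5: true

Try u2 = false.
Try u0 = true.
Try u3 = false.
Unit clause (NOT u4) forces u4 = false.
Try u5 = true.
Unit clause (u1) forces u1 = true.
This assignment satisfies each clause.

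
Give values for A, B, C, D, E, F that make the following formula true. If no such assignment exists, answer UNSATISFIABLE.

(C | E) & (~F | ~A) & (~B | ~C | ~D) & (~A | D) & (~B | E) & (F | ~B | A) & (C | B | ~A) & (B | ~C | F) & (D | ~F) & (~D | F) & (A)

Unit clause (A) forces A = 1.
Unit clause (~F) forces F = 0.
Unit clause (D) forces D = 1.
But (~D) is also a unit clause — contradiction.

UNSATISFIABLE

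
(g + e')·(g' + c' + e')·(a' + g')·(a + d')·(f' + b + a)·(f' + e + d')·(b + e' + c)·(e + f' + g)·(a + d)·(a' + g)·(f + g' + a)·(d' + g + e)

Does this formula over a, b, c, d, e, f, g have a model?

Suppose g = 1.
Unit clause (a') forces a = 0.
Unit clause (d') forces d = 0.
Now (d) is unsatisfied and unit — conflict.
Backtrack on g: now try g = 0.
Unit clause (e') forces e = 0.
Unit clause (f') forces f = 0.
Unit clause (a') forces a = 0.
Unit clause (d') forces d = 0.
Now (d) is unsatisfied and unit — conflict.
Neither g = 1 nor g = 0 works.
No assignment satisfies every clause.

No, unsatisfiable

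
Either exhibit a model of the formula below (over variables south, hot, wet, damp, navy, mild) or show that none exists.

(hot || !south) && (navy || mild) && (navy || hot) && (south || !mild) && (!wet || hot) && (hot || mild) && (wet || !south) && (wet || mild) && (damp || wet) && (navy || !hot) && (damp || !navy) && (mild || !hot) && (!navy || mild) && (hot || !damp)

south=true,  hot=true,  wet=true,  damp=true,  navy=true,  mild=true

Try hot = true.
The clause (navy) is unit, so navy = true.
The clause (damp) is unit, so damp = true.
The clause (mild) is unit, so mild = true.
The clause (south) is unit, so south = true.
The clause (wet) is unit, so wet = true.
All clauses are satisfied.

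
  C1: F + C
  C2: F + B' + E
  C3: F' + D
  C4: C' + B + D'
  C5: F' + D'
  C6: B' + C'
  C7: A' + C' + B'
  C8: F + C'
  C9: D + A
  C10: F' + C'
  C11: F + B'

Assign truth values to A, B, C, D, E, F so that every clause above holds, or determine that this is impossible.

UNSATISFIABLE

Try F = 1.
Unit clause (D) forces D = 1.
That conflicts with the unit clause (D').
Undo F and try F = 0.
Unit clause (C) forces C = 1.
That conflicts with the unit clause (C').
Neither F = 1 nor F = 0 works.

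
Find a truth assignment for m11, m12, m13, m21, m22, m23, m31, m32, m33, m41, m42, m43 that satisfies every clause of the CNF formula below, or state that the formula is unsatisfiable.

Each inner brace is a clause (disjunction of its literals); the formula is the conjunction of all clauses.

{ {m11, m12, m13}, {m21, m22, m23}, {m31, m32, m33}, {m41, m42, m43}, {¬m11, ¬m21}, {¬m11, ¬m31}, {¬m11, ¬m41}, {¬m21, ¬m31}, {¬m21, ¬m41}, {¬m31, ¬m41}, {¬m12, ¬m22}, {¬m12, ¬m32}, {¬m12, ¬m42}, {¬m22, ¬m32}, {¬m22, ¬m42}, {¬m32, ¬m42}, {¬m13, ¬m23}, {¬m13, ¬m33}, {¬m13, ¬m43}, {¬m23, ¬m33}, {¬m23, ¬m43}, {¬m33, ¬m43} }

Case m11 = False:
Case m12 = True:
The clause (¬m22) is unit, so m22 = False.
The clause (¬m32) is unit, so m32 = False.
The clause (¬m42) is unit, so m42 = False.
Case m21 = True:
The clause (¬m31) is unit, so m31 = False.
The clause (m33) is unit, so m33 = True.
The clause (¬m41) is unit, so m41 = False.
The clause (m43) is unit, so m43 = True.
That conflicts with the unit clause (¬m43).
So m21 must be the other value — set m21 = False.
The clause (m23) is unit, so m23 = True.
The clause (¬m13) is unit, so m13 = False.
The clause (¬m33) is unit, so m33 = False.
The clause (m31) is unit, so m31 = True.
The clause (¬m41) is unit, so m41 = False.
The clause (m43) is unit, so m43 = True.
That conflicts with the unit clause (¬m43).
Both values of m21 lead to a conflict.
So m12 must be the other value — set m12 = False.
The clause (m13) is unit, so m13 = True.
The clause (¬m23) is unit, so m23 = False.
The clause (¬m33) is unit, so m33 = False.
The clause (¬m43) is unit, so m43 = False.
Case m21 = True:
The clause (¬m31) is unit, so m31 = False.
The clause (m32) is unit, so m32 = True.
The clause (¬m41) is unit, so m41 = False.
The clause (m42) is unit, so m42 = True.
That conflicts with the unit clause (¬m42).
So m21 must be the other value — set m21 = False.
The clause (m22) is unit, so m22 = True.
The clause (¬m32) is unit, so m32 = False.
The clause (m31) is unit, so m31 = True.
The clause (¬m41) is unit, so m41 = False.
The clause (m42) is unit, so m42 = True.
That conflicts with the unit clause (¬m42).
Both values of m21 lead to a conflict.
Both values of m12 lead to a conflict.
So m11 must be the other value — set m11 = True.
The clause (¬m21) is unit, so m21 = False.
The clause (¬m31) is unit, so m31 = False.
The clause (¬m41) is unit, so m41 = False.
Case m22 = True:
The clause (¬m12) is unit, so m12 = False.
The clause (¬m32) is unit, so m32 = False.
The clause (m33) is unit, so m33 = True.
The clause (¬m42) is unit, so m42 = False.
The clause (m43) is unit, so m43 = True.
That conflicts with the unit clause (¬m43).
So m22 must be the other value — set m22 = False.
The clause (m23) is unit, so m23 = True.
The clause (¬m13) is unit, so m13 = False.
The clause (¬m33) is unit, so m33 = False.
The clause (m32) is unit, so m32 = True.
The clause (¬m12) is unit, so m12 = False.
The clause (¬m42) is unit, so m42 = False.
The clause (m43) is unit, so m43 = True.
That conflicts with the unit clause (¬m43).
Both values of m22 lead to a conflict.
Both values of m11 lead to a conflict.

UNSATISFIABLE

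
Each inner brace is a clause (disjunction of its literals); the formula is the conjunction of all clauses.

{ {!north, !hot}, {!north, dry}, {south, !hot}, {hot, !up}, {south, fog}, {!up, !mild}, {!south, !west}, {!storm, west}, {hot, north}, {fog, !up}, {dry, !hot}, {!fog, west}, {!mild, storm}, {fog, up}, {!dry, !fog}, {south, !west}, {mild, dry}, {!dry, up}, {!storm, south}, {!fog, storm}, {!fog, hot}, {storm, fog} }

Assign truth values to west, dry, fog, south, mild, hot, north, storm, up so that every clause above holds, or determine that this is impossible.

UNSATISFIABLE

Case north = false:
Unit clause (hot) forces hot = true.
Unit clause (south) forces south = true.
Unit clause (!west) forces west = false.
Unit clause (!storm) forces storm = false.
Unit clause (dry) forces dry = true.
Unit clause (!fog) forces fog = false.
But (fog) is also a unit clause — contradiction.
Backtrack on north: now try north = true.
Unit clause (!hot) forces hot = false.
Unit clause (dry) forces dry = true.
Unit clause (!up) forces up = false.
But (up) is also a unit clause — contradiction.
Both values of north lead to a conflict.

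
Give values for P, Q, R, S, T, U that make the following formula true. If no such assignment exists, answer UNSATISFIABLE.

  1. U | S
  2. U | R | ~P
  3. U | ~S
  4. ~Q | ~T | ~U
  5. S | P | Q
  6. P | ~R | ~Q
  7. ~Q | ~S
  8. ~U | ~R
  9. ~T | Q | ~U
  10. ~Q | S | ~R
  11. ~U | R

Case U = 1:
Unit clause (~R) forces R = 0.
Now (R) is unsatisfied and unit — conflict.
Undo U and try U = 0.
Unit clause (S) forces S = 1.
Now (~S) is unsatisfied and unit — conflict.
Both values of U lead to a conflict.

UNSATISFIABLE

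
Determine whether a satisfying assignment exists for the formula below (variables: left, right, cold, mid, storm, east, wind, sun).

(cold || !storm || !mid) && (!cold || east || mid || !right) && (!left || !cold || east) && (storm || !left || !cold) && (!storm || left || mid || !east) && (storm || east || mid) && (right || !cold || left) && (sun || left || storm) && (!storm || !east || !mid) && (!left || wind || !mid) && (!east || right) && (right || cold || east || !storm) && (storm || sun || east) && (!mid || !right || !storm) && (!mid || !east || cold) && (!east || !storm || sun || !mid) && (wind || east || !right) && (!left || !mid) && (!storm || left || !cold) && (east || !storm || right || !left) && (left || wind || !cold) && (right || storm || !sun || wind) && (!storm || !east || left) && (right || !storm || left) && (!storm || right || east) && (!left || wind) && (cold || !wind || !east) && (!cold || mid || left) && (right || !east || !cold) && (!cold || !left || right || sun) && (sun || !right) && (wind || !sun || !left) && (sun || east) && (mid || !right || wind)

Yes

Case east = false:
The clause (sun) is unit, so sun = true.
Case left = false:
Case storm = false:
The clause (mid) is unit, so mid = true.
Case right = true:
The clause (wind) is unit, so wind = true.
No clause remains; cold is free.
A satisfying assignment: left: false,  right: true,  cold: true,  mid: true,  storm: false,  east: false,  wind: true,  sun: true.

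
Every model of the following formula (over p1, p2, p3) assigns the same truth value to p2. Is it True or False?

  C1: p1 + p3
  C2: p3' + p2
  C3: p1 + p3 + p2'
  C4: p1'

True

Suppose p2 = 0.
(p3') alone gives p3 = 0.
(p1) alone gives p1 = 1.
That conflicts with the unit clause (p1').
So every satisfying assignment has p2 = True.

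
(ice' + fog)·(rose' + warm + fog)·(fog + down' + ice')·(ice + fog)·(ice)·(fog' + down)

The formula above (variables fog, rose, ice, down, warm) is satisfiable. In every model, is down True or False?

Suppose down = 0.
Unit clause (ice) forces ice = 1.
Unit clause (fog) forces fog = 1.
That conflicts with the unit clause (fog').
So every satisfying assignment has down = True.

True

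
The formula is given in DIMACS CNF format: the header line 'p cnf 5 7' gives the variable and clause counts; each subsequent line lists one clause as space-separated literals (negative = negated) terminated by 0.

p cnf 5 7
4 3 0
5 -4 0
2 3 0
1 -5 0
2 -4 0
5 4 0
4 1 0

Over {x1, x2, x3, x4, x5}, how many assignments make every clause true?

There are 2^5 = 32 truth assignments over (x1, x2, x3, x4, x5).
Split on x3. With x3 = True, the clauses containing x3 are satisfied and ¬x3 drops from the rest; 3 of the 2^4 = 16 assignments to the other variables satisfy what remains.
With x3 = False, by the same count on the reduced clause set, 1 assignment works.
(One model: x1=T, x2=F, x3=T, x4=F, x5=T.)
Total: 3 + 1 = 4.

4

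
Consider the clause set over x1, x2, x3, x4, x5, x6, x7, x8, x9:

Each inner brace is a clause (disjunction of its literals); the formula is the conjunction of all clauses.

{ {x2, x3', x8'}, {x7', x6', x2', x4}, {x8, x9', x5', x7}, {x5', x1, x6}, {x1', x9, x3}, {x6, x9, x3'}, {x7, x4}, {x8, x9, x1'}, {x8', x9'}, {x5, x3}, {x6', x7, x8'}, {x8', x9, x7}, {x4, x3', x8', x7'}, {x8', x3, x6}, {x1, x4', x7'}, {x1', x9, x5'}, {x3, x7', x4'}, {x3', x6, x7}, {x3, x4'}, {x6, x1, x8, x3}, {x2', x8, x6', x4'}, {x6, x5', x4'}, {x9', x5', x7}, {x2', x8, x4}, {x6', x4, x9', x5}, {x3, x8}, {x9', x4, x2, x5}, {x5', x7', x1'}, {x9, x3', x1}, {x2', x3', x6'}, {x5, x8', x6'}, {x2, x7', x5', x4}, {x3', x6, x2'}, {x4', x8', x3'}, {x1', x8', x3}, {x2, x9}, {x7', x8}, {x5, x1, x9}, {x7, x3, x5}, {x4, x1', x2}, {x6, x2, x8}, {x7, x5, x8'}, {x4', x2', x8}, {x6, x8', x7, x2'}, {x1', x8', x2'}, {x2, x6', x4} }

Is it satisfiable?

Branch on x7: set x7 = 0.
(x4) alone gives x4 = 1.
(x3) alone gives x3 = 1.
(x6) alone gives x6 = 1.
(x8') alone gives x8 = 0.
(x2') alone gives x2 = 0.
(x9) alone gives x9 = 1.
(x5') alone gives x5 = 0.
Every clause is now satisfied; x1 is unconstrained.
A satisfying assignment: x1=0, x2=0, x3=1, x4=1, x5=0, x6=1, x7=0, x8=0, x9=1.

Satisfiable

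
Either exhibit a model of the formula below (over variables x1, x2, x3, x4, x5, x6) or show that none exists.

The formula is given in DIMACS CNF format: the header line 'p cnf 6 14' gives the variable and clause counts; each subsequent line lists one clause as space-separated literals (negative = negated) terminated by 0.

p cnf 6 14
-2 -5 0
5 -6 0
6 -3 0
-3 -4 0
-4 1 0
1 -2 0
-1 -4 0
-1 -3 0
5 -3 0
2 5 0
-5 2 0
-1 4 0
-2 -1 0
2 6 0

UNSATISFIABLE

Branch on x2: set x2 = False.
(x5) alone gives x5 = True.
Now (¬x5) is unsatisfied and unit — conflict.
Undo x2 and try x2 = True.
(¬x5) alone gives x5 = False.
(¬x6) alone gives x6 = False.
(¬x3) alone gives x3 = False.
(x1) alone gives x1 = True.
Now (¬x1) is unsatisfied and unit — conflict.
Either choice for x2 ends in contradiction.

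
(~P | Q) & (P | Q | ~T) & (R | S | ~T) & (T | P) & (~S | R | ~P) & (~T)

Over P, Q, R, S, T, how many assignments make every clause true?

There are 2^5 = 32 truth assignments over (P, Q, R, S, T).
Split on Q. With Q = 1, the clauses containing Q are satisfied and ~Q drops from the rest; 3 of the 2^4 = 16 assignments to the other variables satisfy what remains.
With Q = 0, by the same count on the reduced clause set, 0 assignments work.
(One model: P=T, Q=T, R=F, S=F, T=F.)
Total: 3 + 0 = 3.

3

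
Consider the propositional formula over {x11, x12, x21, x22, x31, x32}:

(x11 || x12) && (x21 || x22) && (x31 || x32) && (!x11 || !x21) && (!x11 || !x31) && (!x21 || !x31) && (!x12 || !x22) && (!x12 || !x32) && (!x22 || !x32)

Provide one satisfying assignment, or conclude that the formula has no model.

Case x11 = true:
From the singleton clause (!x21), x21 = false.
From the singleton clause (x22), x22 = true.
From the singleton clause (!x31), x31 = false.
From the singleton clause (x32), x32 = true.
That conflicts with the unit clause (!x32).
Backtrack on x11: now try x11 = false.
From the singleton clause (x12), x12 = true.
From the singleton clause (!x22), x22 = false.
From the singleton clause (x21), x21 = true.
From the singleton clause (!x31), x31 = false.
From the singleton clause (x32), x32 = true.
That conflicts with the unit clause (!x32).
Either choice for x11 ends in contradiction.

UNSATISFIABLE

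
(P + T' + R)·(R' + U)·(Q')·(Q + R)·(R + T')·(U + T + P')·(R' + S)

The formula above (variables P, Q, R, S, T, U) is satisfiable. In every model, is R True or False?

True

Suppose R = 0.
From the singleton clause (Q'), Q = 0.
That conflicts with the unit clause (Q).
So every satisfying assignment has R = True.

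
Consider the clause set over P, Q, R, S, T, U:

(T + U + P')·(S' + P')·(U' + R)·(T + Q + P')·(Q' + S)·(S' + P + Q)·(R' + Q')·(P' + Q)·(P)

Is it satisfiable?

The clause (P) is unit, so P = 1.
The clause (S') is unit, so S = 0.
The clause (Q') is unit, so Q = 0.
But (Q) is also a unit clause — contradiction.
No assignment satisfies every clause.

Unsatisfiable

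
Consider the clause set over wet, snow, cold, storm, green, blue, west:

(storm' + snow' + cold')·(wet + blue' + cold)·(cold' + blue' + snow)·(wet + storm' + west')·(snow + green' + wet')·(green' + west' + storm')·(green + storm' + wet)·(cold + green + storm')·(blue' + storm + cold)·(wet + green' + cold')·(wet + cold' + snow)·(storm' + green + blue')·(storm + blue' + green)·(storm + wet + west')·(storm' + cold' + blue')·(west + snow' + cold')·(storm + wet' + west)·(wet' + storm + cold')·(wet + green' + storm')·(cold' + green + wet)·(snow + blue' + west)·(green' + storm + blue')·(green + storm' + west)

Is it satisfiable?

Case storm = 0:
Case blue = 0:
Case wet = 0:
The clause (west') is unit, so west = 0.
Case green = 1:
The clause (cold') is unit, so cold = 0.
No clause remains; snow is free.
A satisfying assignment: wet ↦ 0,  snow ↦ 0,  cold ↦ 0,  storm ↦ 0,  green ↦ 1,  blue ↦ 0,  west ↦ 0.

Yes, satisfiable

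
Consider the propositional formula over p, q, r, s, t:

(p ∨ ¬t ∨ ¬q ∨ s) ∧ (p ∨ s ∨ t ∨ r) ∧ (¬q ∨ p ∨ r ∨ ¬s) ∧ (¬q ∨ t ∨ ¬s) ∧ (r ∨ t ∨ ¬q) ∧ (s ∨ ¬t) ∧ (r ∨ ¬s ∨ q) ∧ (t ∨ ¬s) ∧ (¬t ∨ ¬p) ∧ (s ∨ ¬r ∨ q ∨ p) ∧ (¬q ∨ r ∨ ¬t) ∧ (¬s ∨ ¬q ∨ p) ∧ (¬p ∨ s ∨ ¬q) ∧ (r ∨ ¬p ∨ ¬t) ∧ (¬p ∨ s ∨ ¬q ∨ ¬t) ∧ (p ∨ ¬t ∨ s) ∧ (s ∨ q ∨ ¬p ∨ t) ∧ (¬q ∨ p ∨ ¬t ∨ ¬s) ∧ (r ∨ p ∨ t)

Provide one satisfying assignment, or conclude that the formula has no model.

p: False; q: False; r: True; s: True; t: True

Case s = True:
The clause (t) is unit, so t = True.
The clause (¬p) is unit, so p = False.
The clause (¬q) is unit, so q = False.
The clause (r) is unit, so r = True.
All clauses are satisfied.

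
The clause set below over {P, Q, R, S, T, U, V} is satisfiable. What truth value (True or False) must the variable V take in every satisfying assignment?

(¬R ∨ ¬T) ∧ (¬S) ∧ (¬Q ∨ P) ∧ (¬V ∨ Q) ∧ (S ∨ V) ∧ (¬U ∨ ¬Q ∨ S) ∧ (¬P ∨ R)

Suppose V = False.
Unit clause (¬S) forces S = False.
That conflicts with the unit clause (S).
So every satisfying assignment has V = True.

True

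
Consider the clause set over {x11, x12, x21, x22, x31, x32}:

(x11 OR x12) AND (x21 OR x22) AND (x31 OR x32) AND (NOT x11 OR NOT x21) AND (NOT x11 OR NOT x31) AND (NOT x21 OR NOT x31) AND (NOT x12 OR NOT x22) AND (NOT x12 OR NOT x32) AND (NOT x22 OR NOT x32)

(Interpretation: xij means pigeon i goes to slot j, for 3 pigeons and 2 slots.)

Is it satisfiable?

No, unsatisfiable

Suppose x11 = true.
(NOT x21) alone gives x21 = false.
(x22) alone gives x22 = true.
(NOT x31) alone gives x31 = false.
(x32) alone gives x32 = true.
That conflicts with the unit clause (NOT x32).
Backtrack on x11: now try x11 = false.
(x12) alone gives x12 = true.
(NOT x22) alone gives x22 = false.
(x21) alone gives x21 = true.
(NOT x31) alone gives x31 = false.
(x32) alone gives x32 = true.
That conflicts with the unit clause (NOT x32).
Either choice for x11 ends in contradiction.
No assignment satisfies every clause.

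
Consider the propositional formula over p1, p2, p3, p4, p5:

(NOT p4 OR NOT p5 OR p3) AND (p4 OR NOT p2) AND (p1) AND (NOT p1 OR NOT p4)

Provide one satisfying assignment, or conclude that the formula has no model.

p1: true; p2: false; p3: false; p4: false; p5: true

From the singleton clause (p1), p1 = true.
From the singleton clause (NOT p4), p4 = false.
From the singleton clause (NOT p2), p2 = false.
No clause remains; p3, p5 are free.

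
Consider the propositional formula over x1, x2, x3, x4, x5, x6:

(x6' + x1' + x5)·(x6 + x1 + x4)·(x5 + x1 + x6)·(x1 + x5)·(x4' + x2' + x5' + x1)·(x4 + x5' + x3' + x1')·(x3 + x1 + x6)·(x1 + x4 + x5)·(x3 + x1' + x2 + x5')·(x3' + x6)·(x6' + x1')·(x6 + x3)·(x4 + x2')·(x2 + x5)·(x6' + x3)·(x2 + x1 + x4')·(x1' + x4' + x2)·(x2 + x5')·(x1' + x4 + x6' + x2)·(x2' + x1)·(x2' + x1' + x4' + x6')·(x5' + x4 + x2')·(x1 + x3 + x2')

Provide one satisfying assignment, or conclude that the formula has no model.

UNSATISFIABLE

Case x1 = 1:
Unit clause (x6') forces x6 = 0.
Unit clause (x3') forces x3 = 0.
That conflicts with the unit clause (x3).
So x1 must be the other value — set x1 = 0.
Unit clause (x5) forces x5 = 1.
Unit clause (x2) forces x2 = 1.
That conflicts with the unit clause (x2').
Neither x1 = 1 nor x1 = 0 works.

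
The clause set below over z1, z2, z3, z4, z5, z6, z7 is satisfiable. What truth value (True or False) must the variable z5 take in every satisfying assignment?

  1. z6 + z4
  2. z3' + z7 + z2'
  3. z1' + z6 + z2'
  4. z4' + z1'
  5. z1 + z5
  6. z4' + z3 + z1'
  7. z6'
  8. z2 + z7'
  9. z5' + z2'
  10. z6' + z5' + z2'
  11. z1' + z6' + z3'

True

Suppose z5 = 0.
The clause (z1) is unit, so z1 = 1.
The clause (z4') is unit, so z4 = 0.
The clause (z6) is unit, so z6 = 1.
Now (z6') is unsatisfied and unit — conflict.
So every satisfying assignment has z5 = True.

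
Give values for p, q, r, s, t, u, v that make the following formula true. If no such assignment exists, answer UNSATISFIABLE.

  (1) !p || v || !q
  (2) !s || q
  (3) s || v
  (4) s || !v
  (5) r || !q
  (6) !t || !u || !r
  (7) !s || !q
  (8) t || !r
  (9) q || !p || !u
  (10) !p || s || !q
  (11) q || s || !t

UNSATISFIABLE

Suppose s = false.
Unit clause (v) forces v = true.
That conflicts with the unit clause (!v).
So s must be the other value — set s = true.
Unit clause (q) forces q = true.
That conflicts with the unit clause (!q).
Both values of s lead to a conflict.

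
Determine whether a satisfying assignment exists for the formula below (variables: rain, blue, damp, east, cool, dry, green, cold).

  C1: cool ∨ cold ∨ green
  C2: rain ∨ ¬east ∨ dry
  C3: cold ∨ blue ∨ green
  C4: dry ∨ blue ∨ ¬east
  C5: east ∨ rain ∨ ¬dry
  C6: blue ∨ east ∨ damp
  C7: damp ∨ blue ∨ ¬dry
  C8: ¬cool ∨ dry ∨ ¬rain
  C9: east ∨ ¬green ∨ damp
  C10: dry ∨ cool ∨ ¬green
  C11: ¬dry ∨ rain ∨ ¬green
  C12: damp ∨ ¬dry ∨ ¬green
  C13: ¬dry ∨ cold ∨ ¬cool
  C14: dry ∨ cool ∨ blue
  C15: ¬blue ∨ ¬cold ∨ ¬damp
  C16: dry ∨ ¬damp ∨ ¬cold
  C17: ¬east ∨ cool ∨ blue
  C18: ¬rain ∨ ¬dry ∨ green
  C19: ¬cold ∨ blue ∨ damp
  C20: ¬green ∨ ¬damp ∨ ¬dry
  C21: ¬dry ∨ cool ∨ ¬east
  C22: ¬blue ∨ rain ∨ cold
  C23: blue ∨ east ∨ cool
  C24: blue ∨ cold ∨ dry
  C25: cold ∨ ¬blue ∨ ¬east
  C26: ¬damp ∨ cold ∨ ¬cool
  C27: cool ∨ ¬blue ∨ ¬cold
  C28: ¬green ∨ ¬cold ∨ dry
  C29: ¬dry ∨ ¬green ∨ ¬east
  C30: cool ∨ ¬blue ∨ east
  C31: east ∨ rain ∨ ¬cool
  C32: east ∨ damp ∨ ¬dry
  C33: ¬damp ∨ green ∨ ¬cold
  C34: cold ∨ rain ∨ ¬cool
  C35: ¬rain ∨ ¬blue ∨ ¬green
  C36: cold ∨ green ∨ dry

Case cool = True:
Case dry = True:
The clause (cold) is unit, so cold = True.
Case east = True:
The clause (¬green) is unit, so green = False.
The clause (¬rain) is unit, so rain = False.
The clause (¬damp) is unit, so damp = False.
The clause (blue) is unit, so blue = True.
All clauses are satisfied.
A satisfying assignment: rain ↦ False; blue ↦ True; damp ↦ False; east ↦ True; cool ↦ True; dry ↦ True; green ↦ False; cold ↦ True.

Yes, satisfiable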